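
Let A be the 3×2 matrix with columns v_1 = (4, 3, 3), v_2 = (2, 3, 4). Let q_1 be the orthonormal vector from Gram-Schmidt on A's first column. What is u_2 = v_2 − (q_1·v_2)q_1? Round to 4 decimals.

u_2 = (-1.4118, 0.4412, 1.4412)

q_1 = v_1/‖v_1‖ = (4, 3, 3)/5.8310 = (0.6860, 0.5145, 0.5145).
r_{12} = q_1·v_2 = 4.9735.
u_2 = v_2 − 4.9735·q_1 = (-1.4118, 0.4412, 1.4412).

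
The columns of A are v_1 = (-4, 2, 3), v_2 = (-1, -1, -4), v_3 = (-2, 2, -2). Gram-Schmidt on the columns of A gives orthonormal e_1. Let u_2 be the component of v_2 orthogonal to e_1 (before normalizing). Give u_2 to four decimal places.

u_2 = (-2.3793, -0.3103, -2.9655)

v_1 = (-4, 2, 3); ‖v_1‖ = 5.3852, so e_1 = (-0.7428, 0.3714, 0.5571).
e_1·v_2 = (-0.7428)·(-1) + 0.3714·(-1) + 0.5571·(-4) = -1.8570.
u_2 = v_2 + 1.8570·e_1 = (-2.3793, -0.3103, -2.9655).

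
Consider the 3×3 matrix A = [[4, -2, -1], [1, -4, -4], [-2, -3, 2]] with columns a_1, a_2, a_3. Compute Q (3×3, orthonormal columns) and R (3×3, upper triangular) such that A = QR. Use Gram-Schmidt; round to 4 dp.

Q = [[0.8729, -0.1641, 0.4595], [0.2182, -0.7111, -0.6684], [-0.4364, -0.6837, 0.5849]], R = [[4.5826, -1.3093, -2.6186], [0.0000, 5.2236, 1.6409], [0.0000, 0.0000, 3.3838]]

a_1 = (4, 1, -2); ‖a_1‖ = 4.5826, so e_1 = (0.8729, 0.2182, -0.4364).
e_1·a_2 = 0.8729·(-2) + 0.2182·(-4) + (-0.4364)·(-3) = -1.3093.
u_2 = a_2 + 1.3093·e_1 = (-0.8571, -3.7143, -3.5714).
‖u_2‖ = 5.2236, so e_2 = (-0.1641, -0.7111, -0.6837).
e_1·a_3 = 0.8729·(-1) + 0.2182·(-4) + (-0.4364)·2 = -2.6186; e_2·a_3 = (-0.1641)·(-1) + (-0.7111)·(-4) + (-0.6837)·2 = 1.6409.
u_3 = a_3 + 2.6186·e_1 − 1.6409·e_2 = (1.5550, -2.2618, 1.9791).
‖u_3‖ = 3.3838, so e_3 = (0.4595, -0.6684, 0.5849).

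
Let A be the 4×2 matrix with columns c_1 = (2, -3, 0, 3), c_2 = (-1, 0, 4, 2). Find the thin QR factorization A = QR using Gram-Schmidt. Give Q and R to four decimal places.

Q = [[0.4264, -0.3029], [-0.6396, 0.1211], [0.0000, 0.8884], [0.6396, 0.3231]], R = [[4.6904, 0.8528], [0.0000, 4.5025]]

c_1 = (2, -3, 0, 3); ‖c_1‖ = 4.6904, so q_1 = (0.4264, -0.6396, 0.0000, 0.6396).
q_1·c_2 = 0.4264·(-1) + (-0.6396)·0 + 0.0000·4 + 0.6396·2 = 0.8528.
u_2 = c_2 − 0.8528·q_1 = (-1.3636, 0.5455, 4.0000, 1.4545).
‖u_2‖ = 4.5025, so q_2 = (-0.3029, 0.1211, 0.8884, 0.3231).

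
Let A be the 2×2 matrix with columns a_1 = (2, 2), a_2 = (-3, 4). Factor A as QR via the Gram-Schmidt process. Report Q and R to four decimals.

a_1 = (2, 2); ‖a_1‖ = 2.8284, so q_1 = (0.7071, 0.7071).
q_1·a_2 = 0.7071·(-3) + 0.7071·4 = 0.7071.
u_2 = a_2 − 0.7071·q_1 = (-3.5000, 3.5000).
‖u_2‖ = 4.9497, so q_2 = (-0.7071, 0.7071).

Q = [[0.7071, -0.7071], [0.7071, 0.7071]], R = [[2.8284, 0.7071], [0.0000, 4.9497]]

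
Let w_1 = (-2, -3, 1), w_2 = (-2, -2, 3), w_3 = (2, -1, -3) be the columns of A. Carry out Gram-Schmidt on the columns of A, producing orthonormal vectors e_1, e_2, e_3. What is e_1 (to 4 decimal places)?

e_1 = w_1/‖w_1‖ = (-2, -3, 1)/3.7417 = (-0.5345, -0.8018, 0.2673).

e_1 = (-0.5345, -0.8018, 0.2673)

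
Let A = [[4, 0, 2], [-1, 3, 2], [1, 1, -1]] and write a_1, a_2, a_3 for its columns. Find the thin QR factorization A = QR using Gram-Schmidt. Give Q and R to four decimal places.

a_1 = (4, -1, 1); ‖a_1‖ = 4.2426, so q_1 = (0.9428, -0.2357, 0.2357).
q_1·a_2 = 0.9428·0 + (-0.2357)·3 + 0.2357·1 = -0.4714.
u_2 = a_2 + 0.4714·q_1 = (0.4444, 2.8889, 1.1111).
‖u_2‖ = 3.1269, so q_2 = (0.1421, 0.9239, 0.3553).
q_1·a_3 = 0.9428·2 + (-0.2357)·2 + 0.2357·(-1) = 1.1785; q_2·a_3 = 0.1421·2 + 0.9239·2 + 0.3553·(-1) = 1.7767.
u_3 = a_3 − 1.1785·q_1 − 1.7767·q_2 = (0.6364, 0.6364, -1.9091).
‖u_3‖ = 2.1106, so q_3 = (0.3015, 0.3015, -0.9045).

Q = [[0.9428, 0.1421, 0.3015], [-0.2357, 0.9239, 0.3015], [0.2357, 0.3553, -0.9045]], R = [[4.2426, -0.4714, 1.1785], [0.0000, 3.1269, 1.7767], [0.0000, 0.0000, 2.1106]]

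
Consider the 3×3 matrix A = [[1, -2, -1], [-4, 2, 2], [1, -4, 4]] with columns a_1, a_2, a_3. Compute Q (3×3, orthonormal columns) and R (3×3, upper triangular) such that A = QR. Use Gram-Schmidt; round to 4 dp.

a_1 = (1, -4, 1); ‖a_1‖ = 4.2426, so q_1 = (0.2357, -0.9428, 0.2357).
q_1·a_2 = 0.2357·(-2) + (-0.9428)·2 + 0.2357·(-4) = -3.2998.
u_2 = a_2 + 3.2998·q_1 = (-1.2222, -1.1111, -3.2222).
‖u_2‖ = 3.6209, so q_2 = (-0.3375, -0.3069, -0.8899).
q_1·a_3 = 0.2357·(-1) + (-0.9428)·2 + 0.2357·4 = -1.1785; q_2·a_3 = (-0.3375)·(-1) + (-0.3069)·2 + (-0.8899)·4 = -3.8357.
u_3 = a_3 + 1.1785·q_1 + 3.8357·q_2 = (-2.0169, -0.2881, 0.8644).
‖u_3‖ = 2.2132, so q_3 = (-0.9113, -0.1302, 0.3906).

Q = [[0.2357, -0.3375, -0.9113], [-0.9428, -0.3069, -0.1302], [0.2357, -0.8899, 0.3906]], R = [[4.2426, -3.2998, -1.1785], [0.0000, 3.6209, -3.8357], [0.0000, 0.0000, 2.2132]]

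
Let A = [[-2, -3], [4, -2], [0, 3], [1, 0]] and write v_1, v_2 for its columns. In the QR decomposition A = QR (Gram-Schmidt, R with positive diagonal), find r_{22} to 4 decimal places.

v_1 = (-2, 4, 0, 1); ‖v_1‖ = 4.5826, so e_1 = (-0.4364, 0.8729, 0.0000, 0.2182).
e_1·v_2 = (-0.4364)·(-3) + 0.8729·(-2) + 0.0000·3 + 0.2182·0 = -0.4364.
u_2 = v_2 + 0.4364·e_1 = (-3.1905, -1.6190, 3.0000, 0.0952).
r_{22} = ‖u_2‖ = 4.6701.

r_{22} = 4.6701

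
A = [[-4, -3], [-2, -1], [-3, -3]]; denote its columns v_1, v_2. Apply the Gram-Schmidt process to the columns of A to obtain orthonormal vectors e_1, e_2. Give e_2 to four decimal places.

v_1 = (-4, -2, -3); ‖v_1‖ = 5.3852, so e_1 = (-0.7428, -0.3714, -0.5571).
e_1·v_2 = (-0.7428)·(-3) + (-0.3714)·(-1) + (-0.5571)·(-3) = 4.2710.
u_2 = v_2 − 4.2710·e_1 = (0.1724, 0.5862, -0.6207).
‖u_2‖ = 0.8710, so e_2 = (0.1980, 0.6730, -0.7126).

e_2 = (0.1980, 0.6730, -0.7126)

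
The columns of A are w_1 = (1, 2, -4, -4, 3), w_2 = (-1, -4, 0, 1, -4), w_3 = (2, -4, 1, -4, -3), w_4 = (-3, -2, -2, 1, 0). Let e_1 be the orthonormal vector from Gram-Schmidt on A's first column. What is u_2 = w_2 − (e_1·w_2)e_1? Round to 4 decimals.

w_1 = (1, 2, -4, -4, 3); ‖w_1‖ = 6.7823, so e_1 = (0.1474, 0.2949, -0.5898, -0.5898, 0.4423).
e_1·w_2 = 0.1474·(-1) + 0.2949·(-4) + (-0.5898)·0 + (-0.5898)·1 + 0.4423·(-4) = -3.6860.
u_2 = w_2 + 3.6860·e_1 = (-0.4565, -2.9130, -2.1739, -1.1739, -2.3696).

u_2 = (-0.4565, -2.9130, -2.1739, -1.1739, -2.3696)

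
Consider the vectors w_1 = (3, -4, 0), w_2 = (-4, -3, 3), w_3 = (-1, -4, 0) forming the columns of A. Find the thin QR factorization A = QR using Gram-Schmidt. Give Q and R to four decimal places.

Q = [[0.6000, -0.6860, -0.4116], [-0.8000, -0.5145, -0.3087], [0.0000, 0.5145, -0.8575]], R = [[5.0000, 0.0000, 2.6000], [0.0000, 5.8310, 2.7440], [0.0000, 0.0000, 1.6464]]

w_1 = (3, -4, 0); ‖w_1‖ = 5.0000, so q_1 = (0.6000, -0.8000, 0.0000).
q_1·w_2 = 0.6000·(-4) + (-0.8000)·(-3) + 0.0000·3 = 0.0000.
u_2 = w_2 − 0.0000·q_1 = (-4.0000, -3.0000, 3.0000).
‖u_2‖ = 5.8310, so q_2 = (-0.6860, -0.5145, 0.5145).
q_1·w_3 = 0.6000·(-1) + (-0.8000)·(-4) + 0.0000·0 = 2.6000; q_2·w_3 = (-0.6860)·(-1) + (-0.5145)·(-4) + 0.5145·0 = 2.7440.
u_3 = w_3 − 2.6000·q_1 − 2.7440·q_2 = (-0.6776, -0.5082, -1.4118).
‖u_3‖ = 1.6464, so q_3 = (-0.4116, -0.3087, -0.8575).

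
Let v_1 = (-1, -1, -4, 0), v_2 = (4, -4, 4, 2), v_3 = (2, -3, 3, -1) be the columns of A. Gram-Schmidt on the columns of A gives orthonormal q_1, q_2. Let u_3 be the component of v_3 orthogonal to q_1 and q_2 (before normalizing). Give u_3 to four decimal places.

v_1 = (-1, -1, -4, 0); ‖v_1‖ = 4.2426, so q_1 = (-0.2357, -0.2357, -0.9428, 0.0000).
q_1·v_2 = (-0.2357)·4 + (-0.2357)·(-4) + (-0.9428)·4 + 0.0000·2 = -3.7712.
u_2 = v_2 + 3.7712·q_1 = (3.1111, -4.8889, 0.4444, 2.0000).
‖u_2‖ = 6.1464, so q_2 = (0.5062, -0.7954, 0.0723, 0.3254).
q_1·v_3 = (-0.2357)·2 + (-0.2357)·(-3) + (-0.9428)·3 + 0.0000·(-1) = -2.5927; q_2·v_3 = 0.5062·2 + (-0.7954)·(-3) + 0.0723·3 + 0.3254·(-1) = 3.2901.
u_3 = v_3 + 2.5927·q_1 − 3.2901·q_2 = (-0.2765, -0.9941, 0.3176, -2.0706).

u_3 = (-0.2765, -0.9941, 0.3176, -2.0706)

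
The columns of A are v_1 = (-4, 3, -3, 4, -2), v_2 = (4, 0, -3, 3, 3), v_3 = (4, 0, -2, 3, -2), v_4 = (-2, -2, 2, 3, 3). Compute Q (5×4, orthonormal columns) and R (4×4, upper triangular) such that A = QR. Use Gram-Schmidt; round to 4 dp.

v_1 = (-4, 3, -3, 4, -2); ‖v_1‖ = 7.3485, so q_1 = (-0.5443, 0.4082, -0.4082, 0.5443, -0.2722).
q_1·v_2 = (-0.5443)·4 + 0.4082·0 + (-0.4082)·(-3) + 0.5443·3 + (-0.2722)·3 = -0.1361.
u_2 = v_2 + 0.1361·q_1 = (3.9259, 0.0556, -3.0556, 3.0741, 2.9630).
‖u_2‖ = 6.5560, so q_2 = (0.5988, 0.0085, -0.4661, 0.4689, 0.4519).
q_1·v_3 = (-0.5443)·4 + 0.4082·0 + (-0.4082)·(-2) + 0.5443·3 + (-0.2722)·(-2) = 0.8165; q_2·v_3 = 0.5988·4 + 0.0085·0 + (-0.4661)·(-2) + 0.4689·3 + 0.4519·(-2) = 3.8302.
u_3 = v_3 − 0.8165·q_1 − 3.8302·q_2 = (2.1508, -0.3658, 0.1185, 0.7596, -3.5088).
‖u_3‖ = 4.2027, so q_3 = (0.5118, -0.0870, 0.0282, 0.1807, -0.8349).
q_1·v_4 = (-0.5443)·(-2) + 0.4082·(-2) + (-0.4082)·2 + 0.5443·3 + (-0.2722)·3 = 0.2722; q_2·v_4 = 0.5988·(-2) + 0.0085·(-2) + (-0.4661)·2 + 0.4689·3 + 0.4519·3 = 0.6158; q_3·v_4 = 0.5118·(-2) + (-0.0870)·(-2) + 0.0282·2 + 0.1807·3 + (-0.8349)·3 = -2.7556.
u_4 = v_4 − 0.2722·q_1 − 0.6158·q_2 + 2.7556·q_3 = (-0.8104, -2.3562, 2.4758, 3.0612, 0.4952).
‖u_4‖ = 4.6855, so q_4 = (-0.1730, -0.5029, 0.5284, 0.6533, 0.1057).

Q = [[-0.5443, 0.5988, 0.5118, -0.1730], [0.4082, 0.0085, -0.0870, -0.5029], [-0.4082, -0.4661, 0.0282, 0.5284], [0.5443, 0.4689, 0.1807, 0.6533], [-0.2722, 0.4519, -0.8349, 0.1057]], R = [[7.3485, -0.1361, 0.8165, 0.2722], [0.0000, 6.5560, 3.8302, 0.6158], [0.0000, 0.0000, 4.2027, -2.7556], [0.0000, 0.0000, 0.0000, 4.6855]]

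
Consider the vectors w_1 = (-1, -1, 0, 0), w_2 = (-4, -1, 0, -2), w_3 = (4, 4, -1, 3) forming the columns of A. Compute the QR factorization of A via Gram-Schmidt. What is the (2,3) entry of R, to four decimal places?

r_{23} = -2.0580

q_1 = w_1/‖w_1‖ = (-1, -1, 0, 0)/1.4142 = (-0.7071, -0.7071, 0.0000, 0.0000).
r_{12} = q_1·w_2 = 3.5355.
u_2 = w_2 − 3.5355·q_1 = (-1.5000, 1.5000, 0.0000, -2.0000).
‖u_2‖ = 2.9155, so q_2 = (-0.5145, 0.5145, 0.0000, -0.6860).
r_{23} = q_2·w_3 = -2.0580.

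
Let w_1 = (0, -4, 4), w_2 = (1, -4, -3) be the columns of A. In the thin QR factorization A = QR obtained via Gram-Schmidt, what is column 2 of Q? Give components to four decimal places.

e_2 = (0.1980, -0.6931, -0.6931)

w_1 = (0, -4, 4); ‖w_1‖ = 5.6569, so e_1 = (0.0000, -0.7071, 0.7071).
e_1·w_2 = 0.0000·1 + (-0.7071)·(-4) + 0.7071·(-3) = 0.7071.
u_2 = w_2 − 0.7071·e_1 = (1.0000, -3.5000, -3.5000).
‖u_2‖ = 5.0498, so e_2 = (0.1980, -0.6931, -0.6931).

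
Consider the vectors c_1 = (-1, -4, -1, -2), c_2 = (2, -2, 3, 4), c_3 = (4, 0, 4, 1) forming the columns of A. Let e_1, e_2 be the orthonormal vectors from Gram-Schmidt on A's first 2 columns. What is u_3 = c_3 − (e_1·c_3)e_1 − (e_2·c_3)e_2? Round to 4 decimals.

c_1 = (-1, -4, -1, -2); ‖c_1‖ = 4.6904, so e_1 = (-0.2132, -0.8528, -0.2132, -0.4264).
e_1·c_2 = (-0.2132)·2 + (-0.8528)·(-2) + (-0.2132)·3 + (-0.4264)·4 = -1.0660.
u_2 = c_2 + 1.0660·e_1 = (1.7727, -2.9091, 2.7727, 3.5455).
‖u_2‖ = 5.6448, so e_2 = (0.3140, -0.5154, 0.4912, 0.6281).
e_1·c_3 = (-0.2132)·4 + (-0.8528)·0 + (-0.2132)·4 + (-0.4264)·1 = -2.1320; e_2·c_3 = 0.3140·4 + (-0.5154)·0 + 0.4912·4 + 0.6281·1 = 3.8491.
u_3 = c_3 + 2.1320·e_1 − 3.8491·e_2 = (2.3367, 0.1655, 1.6548, -2.3267).

u_3 = (2.3367, 0.1655, 1.6548, -2.3267)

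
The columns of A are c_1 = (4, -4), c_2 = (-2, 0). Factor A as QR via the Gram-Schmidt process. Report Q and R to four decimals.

c_1 = (4, -4); ‖c_1‖ = 5.6569, so q_1 = (0.7071, -0.7071).
q_1·c_2 = 0.7071·(-2) + (-0.7071)·0 = -1.4142.
u_2 = c_2 + 1.4142·q_1 = (-1.0000, -1.0000).
‖u_2‖ = 1.4142, so q_2 = (-0.7071, -0.7071).

Q = [[0.7071, -0.7071], [-0.7071, -0.7071]], R = [[5.6569, -1.4142], [0.0000, 1.4142]]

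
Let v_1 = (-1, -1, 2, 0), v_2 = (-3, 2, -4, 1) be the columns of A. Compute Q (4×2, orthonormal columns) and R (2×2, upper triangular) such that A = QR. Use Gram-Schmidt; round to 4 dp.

Q = [[-0.4082, -0.8917], [-0.4082, 0.1783], [0.8165, -0.3567], [0.0000, 0.2140]], R = [[2.4495, -2.8577], [0.0000, 4.6726]]

v_1 = (-1, -1, 2, 0); ‖v_1‖ = 2.4495, so e_1 = (-0.4082, -0.4082, 0.8165, 0.0000).
e_1·v_2 = (-0.4082)·(-3) + (-0.4082)·2 + 0.8165·(-4) + 0.0000·1 = -2.8577.
u_2 = v_2 + 2.8577·e_1 = (-4.1667, 0.8333, -1.6667, 1.0000).
‖u_2‖ = 4.6726, so e_2 = (-0.8917, 0.1783, -0.3567, 0.2140).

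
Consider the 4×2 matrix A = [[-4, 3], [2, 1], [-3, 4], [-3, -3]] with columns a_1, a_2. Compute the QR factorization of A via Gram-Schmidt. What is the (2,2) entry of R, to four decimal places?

r_{22} = 5.5274

a_1 = (-4, 2, -3, -3); ‖a_1‖ = 6.1644, so e_1 = (-0.6489, 0.3244, -0.4867, -0.4867).
e_1·a_2 = (-0.6489)·3 + 0.3244·1 + (-0.4867)·4 + (-0.4867)·(-3) = -2.1089.
u_2 = a_2 + 2.1089·e_1 = (1.6316, 1.6842, 2.9737, -4.0263).
r_{22} = ‖u_2‖ = 5.5274.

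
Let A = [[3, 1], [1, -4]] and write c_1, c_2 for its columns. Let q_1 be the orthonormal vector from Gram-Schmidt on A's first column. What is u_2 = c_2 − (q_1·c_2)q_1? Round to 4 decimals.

u_2 = (1.3000, -3.9000)

q_1 = c_1/‖c_1‖ = (3, 1)/3.1623 = (0.9487, 0.3162).
r_{12} = q_1·c_2 = -0.3162.
u_2 = c_2 + 0.3162·q_1 = (1.3000, -3.9000).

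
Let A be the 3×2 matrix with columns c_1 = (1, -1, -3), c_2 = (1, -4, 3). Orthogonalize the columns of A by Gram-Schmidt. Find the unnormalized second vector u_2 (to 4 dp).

u_2 = (1.3636, -4.3636, 1.9091)

e_1 = c_1/‖c_1‖ = (1, -1, -3)/3.3166 = (0.3015, -0.3015, -0.9045).
r_{12} = e_1·c_2 = -1.2060.
u_2 = c_2 + 1.2060·e_1 = (1.3636, -4.3636, 1.9091).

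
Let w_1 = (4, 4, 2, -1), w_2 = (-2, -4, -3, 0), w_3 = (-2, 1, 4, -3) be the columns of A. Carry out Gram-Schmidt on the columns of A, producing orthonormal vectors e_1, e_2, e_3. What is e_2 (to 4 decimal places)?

e_1 = w_1/‖w_1‖ = (4, 4, 2, -1)/6.0828 = (0.6576, 0.6576, 0.3288, -0.1644).
r_{12} = e_1·w_2 = -4.9320.
u_2 = w_2 + 4.9320·e_1 = (1.2432, -0.7568, -1.3784, -0.8108).
‖u_2‖ = 2.1623, so e_2 = (0.5750, -0.3500, -0.6375, -0.3750).

e_2 = (0.5750, -0.3500, -0.6375, -0.3750)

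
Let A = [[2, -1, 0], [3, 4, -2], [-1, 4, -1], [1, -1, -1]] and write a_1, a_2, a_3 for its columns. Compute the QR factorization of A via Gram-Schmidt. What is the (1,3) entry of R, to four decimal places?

r_{13} = -1.5492

a_1 = (2, 3, -1, 1); ‖a_1‖ = 3.8730, so e_1 = (0.5164, 0.7746, -0.2582, 0.2582).
r_{13} = e_1·a_3 = -1.5492.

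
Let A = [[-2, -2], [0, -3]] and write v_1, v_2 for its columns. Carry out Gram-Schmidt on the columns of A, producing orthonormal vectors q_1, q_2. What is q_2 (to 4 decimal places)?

q_2 = (0.0000, -1.0000)

q_1 = v_1/‖v_1‖ = (-2, 0)/2.0000 = (-1.0000, 0.0000).
r_{12} = q_1·v_2 = 2.0000.
u_2 = v_2 − 2.0000·q_1 = (0.0000, -3.0000).
‖u_2‖ = 3.0000, so q_2 = (0.0000, -1.0000).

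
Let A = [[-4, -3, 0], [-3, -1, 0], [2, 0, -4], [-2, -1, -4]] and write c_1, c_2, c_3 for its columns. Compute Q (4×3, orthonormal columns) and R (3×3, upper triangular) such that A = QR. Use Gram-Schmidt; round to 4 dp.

Q = [[-0.6963, -0.6273, 0.3360], [-0.5222, 0.3643, -0.1951], [0.3482, -0.6880, -0.4336], [-0.3482, 0.0202, -0.8130]], R = [[5.7446, 2.9593, 0.0000], [0.0000, 1.4975, 2.6712], [0.0000, 0.0000, 4.9865]]

c_1 = (-4, -3, 2, -2); ‖c_1‖ = 5.7446, so e_1 = (-0.6963, -0.5222, 0.3482, -0.3482).
e_1·c_2 = (-0.6963)·(-3) + (-0.5222)·(-1) + 0.3482·0 + (-0.3482)·(-1) = 2.9593.
u_2 = c_2 − 2.9593·e_1 = (-0.9394, 0.5455, -1.0303, 0.0303).
‖u_2‖ = 1.4975, so e_2 = (-0.6273, 0.3643, -0.6880, 0.0202).
e_1·c_3 = (-0.6963)·0 + (-0.5222)·0 + 0.3482·(-4) + (-0.3482)·(-4) = 0.0000; e_2·c_3 = (-0.6273)·0 + 0.3643·0 + (-0.6880)·(-4) + 0.0202·(-4) = 2.6712.
u_3 = c_3 + 0.0000·e_1 − 2.6712·e_2 = (1.6757, -0.9730, -2.1622, -4.0541).
‖u_3‖ = 4.9865, so e_3 = (0.3360, -0.1951, -0.4336, -0.8130).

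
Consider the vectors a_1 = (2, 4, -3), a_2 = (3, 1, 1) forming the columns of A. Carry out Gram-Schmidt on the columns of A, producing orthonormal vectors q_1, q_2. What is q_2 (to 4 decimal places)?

a_1 = (2, 4, -3); ‖a_1‖ = 5.3852, so q_1 = (0.3714, 0.7428, -0.5571).
q_1·a_2 = 0.3714·3 + 0.7428·1 + (-0.5571)·1 = 1.2999.
u_2 = a_2 − 1.2999·q_1 = (2.5172, 0.0345, 1.7241).
‖u_2‖ = 3.0513, so q_2 = (0.8250, 0.0113, 0.5651).

q_2 = (0.8250, 0.0113, 0.5651)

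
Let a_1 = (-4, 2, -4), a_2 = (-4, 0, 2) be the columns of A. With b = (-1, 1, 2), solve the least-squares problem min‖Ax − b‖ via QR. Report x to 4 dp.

x = (-0.1585, 0.4634)

e_1 = a_1/‖a_1‖ = (-4, 2, -4)/6.0000 = (-0.6667, 0.3333, -0.6667).
r_{12} = e_1·a_2 = 1.3333.
u_2 = a_2 − 1.3333·e_1 = (-3.1111, -0.4444, 2.8889).
‖u_2‖ = 4.2687, so e_2 = (-0.7288, -0.1041, 0.6768).
Qᵀb = (-0.3333, 1.9782).
Back-substitute: x_2 = 1.9782/4.2687 = 0.4634.
x_1 = (-0.3333 − 1.3333·0.4634)/6.0000 = -0.1585.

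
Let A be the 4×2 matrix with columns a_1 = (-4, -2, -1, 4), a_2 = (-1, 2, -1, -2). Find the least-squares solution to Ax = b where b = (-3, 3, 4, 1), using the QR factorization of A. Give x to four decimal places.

x = (0.2523, 0.4766)

a_1 = (-4, -2, -1, 4); ‖a_1‖ = 6.0828, so q_1 = (-0.6576, -0.3288, -0.1644, 0.6576).
q_1·a_2 = (-0.6576)·(-1) + (-0.3288)·2 + (-0.1644)·(-1) + 0.6576·(-2) = -1.1508.
u_2 = a_2 + 1.1508·q_1 = (-1.7568, 1.6216, -1.1892, -1.2432).
‖u_2‖ = 2.9454, so q_2 = (-0.5964, 0.5506, -0.4037, -0.4221).
Qᵀb = (0.9864, 1.4039).
Back-substitute: x_2 = 1.4039/2.9454 = 0.4766.
x_1 = (0.9864 + 1.1508·0.4766)/6.0828 = 0.2523.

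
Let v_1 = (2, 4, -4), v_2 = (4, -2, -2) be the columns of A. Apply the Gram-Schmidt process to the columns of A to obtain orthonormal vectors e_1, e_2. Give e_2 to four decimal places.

e_2 = (0.7542, -0.6128, -0.2357)

v_1 = (2, 4, -4); ‖v_1‖ = 6.0000, so e_1 = (0.3333, 0.6667, -0.6667).
e_1·v_2 = 0.3333·4 + 0.6667·(-2) + (-0.6667)·(-2) = 1.3333.
u_2 = v_2 − 1.3333·e_1 = (3.5556, -2.8889, -1.1111).
‖u_2‖ = 4.7140, so e_2 = (0.7542, -0.6128, -0.2357).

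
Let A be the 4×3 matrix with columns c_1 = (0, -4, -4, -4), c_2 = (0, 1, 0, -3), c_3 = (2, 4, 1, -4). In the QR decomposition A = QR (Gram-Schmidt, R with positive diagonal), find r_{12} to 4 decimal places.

e_1 = c_1/‖c_1‖ = (0, -4, -4, -4)/6.9282 = (0.0000, -0.5774, -0.5774, -0.5774).
r_{12} = e_1·c_2 = 1.1547.

r_{12} = 1.1547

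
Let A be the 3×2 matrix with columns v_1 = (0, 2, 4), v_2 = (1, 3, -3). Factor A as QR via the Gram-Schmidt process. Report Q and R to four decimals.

e_1 = v_1/‖v_1‖ = (0, 2, 4)/4.4721 = (0.0000, 0.4472, 0.8944).
r_{12} = e_1·v_2 = -1.3416.
u_2 = v_2 + 1.3416·e_1 = (1.0000, 3.6000, -1.8000).
‖u_2‖ = 4.1473, so e_2 = (0.2411, 0.8680, -0.4340).

Q = [[0.0000, 0.2411], [0.4472, 0.8680], [0.8944, -0.4340]], R = [[4.4721, -1.3416], [0.0000, 4.1473]]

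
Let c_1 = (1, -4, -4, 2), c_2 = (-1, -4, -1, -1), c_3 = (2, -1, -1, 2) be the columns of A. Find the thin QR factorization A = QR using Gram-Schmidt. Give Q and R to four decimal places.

c_1 = (1, -4, -4, 2); ‖c_1‖ = 6.0828, so q_1 = (0.1644, -0.6576, -0.6576, 0.3288).
q_1·c_2 = 0.1644·(-1) + (-0.6576)·(-4) + (-0.6576)·(-1) + 0.3288·(-1) = 2.7948.
u_2 = c_2 − 2.7948·q_1 = (-1.4595, -2.1622, 0.8378, -1.9189).
‖u_2‖ = 3.3450, so q_2 = (-0.4363, -0.6464, 0.2505, -0.5737).
q_1·c_3 = 0.1644·2 + (-0.6576)·(-1) + (-0.6576)·(-1) + 0.3288·2 = 2.3016; q_2·c_3 = (-0.4363)·2 + (-0.6464)·(-1) + 0.2505·(-1) + (-0.5737)·2 = -1.6240.
u_3 = c_3 − 2.3016·q_1 + 1.6240·q_2 = (0.9130, -0.5362, 0.9203, 0.3116).
‖u_3‖ = 1.4371, so q_3 = (0.6353, -0.3731, 0.6404, 0.2168).

Q = [[0.1644, -0.4363, 0.6353], [-0.6576, -0.6464, -0.3731], [-0.6576, 0.2505, 0.6404], [0.3288, -0.5737, 0.2168]], R = [[6.0828, 2.7948, 2.3016], [0.0000, 3.3450, -1.6240], [0.0000, 0.0000, 1.4371]]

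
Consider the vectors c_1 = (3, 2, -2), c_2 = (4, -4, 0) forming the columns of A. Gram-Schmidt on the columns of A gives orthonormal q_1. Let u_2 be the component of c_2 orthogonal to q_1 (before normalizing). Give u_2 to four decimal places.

c_1 = (3, 2, -2); ‖c_1‖ = 4.1231, so q_1 = (0.7276, 0.4851, -0.4851).
q_1·c_2 = 0.7276·4 + 0.4851·(-4) + (-0.4851)·0 = 0.9701.
u_2 = c_2 − 0.9701·q_1 = (3.2941, -4.4706, 0.4706).

u_2 = (3.2941, -4.4706, 0.4706)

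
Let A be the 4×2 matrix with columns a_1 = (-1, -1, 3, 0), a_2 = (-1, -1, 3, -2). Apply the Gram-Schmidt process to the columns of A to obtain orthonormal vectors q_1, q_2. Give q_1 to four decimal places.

q_1 = (-0.3015, -0.3015, 0.9045, 0.0000)

a_1 = (-1, -1, 3, 0); ‖a_1‖ = 3.3166, so q_1 = (-0.3015, -0.3015, 0.9045, 0.0000).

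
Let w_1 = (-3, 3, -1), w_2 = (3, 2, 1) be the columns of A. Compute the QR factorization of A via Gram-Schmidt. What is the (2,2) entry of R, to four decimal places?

r_{22} = 3.6274

w_1 = (-3, 3, -1); ‖w_1‖ = 4.3589, so q_1 = (-0.6882, 0.6882, -0.2294).
q_1·w_2 = (-0.6882)·3 + 0.6882·2 + (-0.2294)·1 = -0.9177.
u_2 = w_2 + 0.9177·q_1 = (2.3684, 2.6316, 0.7895).
r_{22} = ‖u_2‖ = 3.6274.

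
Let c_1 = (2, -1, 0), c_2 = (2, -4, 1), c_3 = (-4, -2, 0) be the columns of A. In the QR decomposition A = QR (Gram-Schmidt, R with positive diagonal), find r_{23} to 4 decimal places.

e_1 = c_1/‖c_1‖ = (2, -1, 0)/2.2361 = (0.8944, -0.4472, 0.0000).
r_{12} = e_1·c_2 = 3.5777.
u_2 = c_2 − 3.5777·e_1 = (-1.2000, -2.4000, 1.0000).
‖u_2‖ = 2.8636, so e_2 = (-0.4191, -0.8381, 0.3492).
r_{23} = e_2·c_3 = 3.3525.

r_{23} = 3.3525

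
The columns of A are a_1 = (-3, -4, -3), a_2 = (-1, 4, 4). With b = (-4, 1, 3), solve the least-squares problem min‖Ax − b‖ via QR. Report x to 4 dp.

e_1 = a_1/‖a_1‖ = (-3, -4, -3)/5.8310 = (-0.5145, -0.6860, -0.5145).
r_{12} = e_1·a_2 = -4.2875.
u_2 = a_2 + 4.2875·e_1 = (-3.2059, 1.0588, 1.7941).
‖u_2‖ = 3.8233, so e_2 = (-0.8385, 0.2769, 0.4693).
Qᵀb = (-0.1715, 5.0388).
Back-substitute: x_2 = 5.0388/3.8233 = 1.3179.
x_1 = (-0.1715 + 4.2875·1.3179)/5.8310 = 0.9396.

x = (0.9396, 1.3179)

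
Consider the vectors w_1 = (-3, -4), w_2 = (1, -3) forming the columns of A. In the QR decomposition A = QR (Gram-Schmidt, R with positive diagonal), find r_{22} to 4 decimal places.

e_1 = w_1/‖w_1‖ = (-3, -4)/5.0000 = (-0.6000, -0.8000).
r_{12} = e_1·w_2 = 1.8000.
u_2 = w_2 − 1.8000·e_1 = (2.0800, -1.5600).
r_{22} = ‖u_2‖ = 2.6000.

r_{22} = 2.6000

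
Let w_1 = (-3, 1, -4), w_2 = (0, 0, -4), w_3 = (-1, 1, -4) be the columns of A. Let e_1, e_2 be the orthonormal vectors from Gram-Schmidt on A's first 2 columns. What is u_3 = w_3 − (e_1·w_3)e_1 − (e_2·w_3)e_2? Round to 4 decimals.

w_1 = (-3, 1, -4); ‖w_1‖ = 5.0990, so e_1 = (-0.5883, 0.1961, -0.7845).
e_1·w_2 = (-0.5883)·0 + 0.1961·0 + (-0.7845)·(-4) = 3.1379.
u_2 = w_2 − 3.1379·e_1 = (1.8462, -0.6154, -1.5385).
‖u_2‖ = 2.4807, so e_2 = (0.7442, -0.2481, -0.6202).
e_1·w_3 = (-0.5883)·(-1) + 0.1961·1 + (-0.7845)·(-4) = 3.9223; e_2·w_3 = 0.7442·(-1) + (-0.2481)·1 + (-0.6202)·(-4) = 1.4884.
u_3 = w_3 − 3.9223·e_1 − 1.4884·e_2 = (0.2000, 0.6000, 0.0000).

u_3 = (0.2000, 0.6000, 0.0000)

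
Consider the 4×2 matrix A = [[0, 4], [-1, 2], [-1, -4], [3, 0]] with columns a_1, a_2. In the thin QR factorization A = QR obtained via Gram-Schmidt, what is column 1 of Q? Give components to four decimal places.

q_1 = (0.0000, -0.3015, -0.3015, 0.9045)

a_1 = (0, -1, -1, 3); ‖a_1‖ = 3.3166, so q_1 = (0.0000, -0.3015, -0.3015, 0.9045).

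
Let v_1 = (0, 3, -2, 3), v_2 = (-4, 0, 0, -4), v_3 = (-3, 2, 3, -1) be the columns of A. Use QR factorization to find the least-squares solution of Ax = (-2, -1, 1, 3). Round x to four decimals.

x = (0.0769, -0.2885, 0.3846)

v_1 = (0, 3, -2, 3); ‖v_1‖ = 4.6904, so q_1 = (0.0000, 0.6396, -0.4264, 0.6396).
q_1·v_2 = 0.0000·(-4) + 0.6396·0 + (-0.4264)·0 + 0.6396·(-4) = -2.5584.
u_2 = v_2 + 2.5584·q_1 = (-4.0000, 1.6364, -1.0909, -2.3636).
‖u_2‖ = 5.0452, so q_2 = (-0.7928, 0.3243, -0.2162, -0.4685).
q_1·v_3 = 0.0000·(-3) + 0.6396·2 + (-0.4264)·3 + 0.6396·(-1) = -0.6396; q_2·v_3 = (-0.7928)·(-3) + 0.3243·2 + (-0.2162)·3 + (-0.4685)·(-1) = 2.8470.
u_3 = v_3 + 0.6396·q_1 − 2.8470·q_2 = (-0.7429, 1.4857, 3.3429, 0.7429).
‖u_3‖ = 3.8060, so q_3 = (-0.1952, 0.3904, 0.8783, 0.1952).
Qᵀb = (0.8528, -0.3604, 1.4639).
Back-substitute: x_3 = 1.4639/3.8060 = 0.3846.
x_2 = (-0.3604 − 2.8470·0.3846)/5.0452 = -0.2885.
x_1 = (0.8528 + 2.5584·(-0.2885) + 0.6396·0.3846)/4.6904 = 0.0769.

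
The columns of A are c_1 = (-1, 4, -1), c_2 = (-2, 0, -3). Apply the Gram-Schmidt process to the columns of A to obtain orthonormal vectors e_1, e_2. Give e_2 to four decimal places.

e_2 = (-0.5054, -0.3261, -0.7989)

c_1 = (-1, 4, -1); ‖c_1‖ = 4.2426, so e_1 = (-0.2357, 0.9428, -0.2357).
e_1·c_2 = (-0.2357)·(-2) + 0.9428·0 + (-0.2357)·(-3) = 1.1785.
u_2 = c_2 − 1.1785·e_1 = (-1.7222, -1.1111, -2.7222).
‖u_2‖ = 3.4075, so e_2 = (-0.5054, -0.3261, -0.7989).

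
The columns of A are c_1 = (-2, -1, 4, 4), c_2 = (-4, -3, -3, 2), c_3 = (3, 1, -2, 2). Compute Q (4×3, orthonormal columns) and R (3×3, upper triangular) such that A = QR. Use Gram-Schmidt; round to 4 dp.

c_1 = (-2, -1, 4, 4); ‖c_1‖ = 6.0828, so q_1 = (-0.3288, -0.1644, 0.6576, 0.6576).
q_1·c_2 = (-0.3288)·(-4) + (-0.1644)·(-3) + 0.6576·(-3) + 0.6576·2 = 1.1508.
u_2 = c_2 − 1.1508·q_1 = (-3.6216, -2.8108, -3.7568, 1.2432).
‖u_2‖ = 6.0560, so q_2 = (-0.5980, -0.4641, -0.6203, 0.2053).
q_1·c_3 = (-0.3288)·3 + (-0.1644)·1 + 0.6576·(-2) + 0.6576·2 = -1.1508; q_2·c_3 = (-0.5980)·3 + (-0.4641)·1 + (-0.6203)·(-2) + 0.2053·2 = -0.6069.
u_3 = c_3 + 1.1508·q_1 + 0.6069·q_2 = (2.2587, 0.5291, -1.6197, 2.8814).
‖u_3‖ = 4.0382, so q_3 = (0.5593, 0.1310, -0.4011, 0.7135).

Q = [[-0.3288, -0.5980, 0.5593], [-0.1644, -0.4641, 0.1310], [0.6576, -0.6203, -0.4011], [0.6576, 0.2053, 0.7135]], R = [[6.0828, 1.1508, -1.1508], [0.0000, 6.0560, -0.6069], [0.0000, 0.0000, 4.0382]]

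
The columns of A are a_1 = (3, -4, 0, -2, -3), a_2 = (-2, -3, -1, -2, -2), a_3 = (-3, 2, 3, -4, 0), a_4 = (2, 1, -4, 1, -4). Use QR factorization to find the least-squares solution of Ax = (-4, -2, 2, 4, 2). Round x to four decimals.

q_1 = a_1/‖a_1‖ = (3, -4, 0, -2, -3)/6.1644 = (0.4867, -0.6489, 0.0000, -0.3244, -0.4867).
r_{12} = q_1·a_2 = 2.5955.
u_2 = a_2 − 2.5955·q_1 = (-3.2632, -1.3158, -1.0000, -1.1579, -0.7368).
‖u_2‖ = 3.9068, so q_2 = (-0.8352, -0.3368, -0.2560, -0.2964, -0.1886).
r_{13} = q_1·a_3 = -1.4600; r_{23} = q_2·a_3 = 2.2498.
u_3 = a_3 + 1.4600·q_1 − 2.2498·q_2 = (-0.4103, 1.8103, 3.5759, -3.8069, -0.2862).
‖u_3‖ = 5.5504, so q_3 = (-0.0739, 0.3262, 0.6443, -0.6859, -0.0516).
r_{14} = q_1·a_4 = 1.9467; r_{24} = q_2·a_4 = -0.5254; r_{34} = q_3·a_4 = -2.8783.
u_4 = a_4 − 1.9467·q_1 + 0.5254·q_2 + 2.8783·q_3 = (0.4010, 3.0250, -2.2801, -0.4983, -3.3001).
‖u_4‖ = 5.0646, so q_4 = (0.0792, 0.5973, -0.4502, -0.0984, -0.6516).
Qᵀb = (-2.9200, 1.9399, -1.9147, -4.1085).
Back-substitute: x_4 = -4.1085/5.0646 = -0.8112.
x_3 = (-1.9147 + 2.8783·(-0.8112))/5.5504 = -0.7657.
x_2 = (1.9399 − 2.2498·(-0.7657) + 0.5254·(-0.8112))/3.9068 = 0.8284.
x_1 = (-2.9200 − 2.5955·0.8284 + 1.4600·(-0.7657) − 1.9467·(-0.8112))/6.1644 = -0.7476.

x = (-0.7476, 0.8284, -0.7657, -0.8112)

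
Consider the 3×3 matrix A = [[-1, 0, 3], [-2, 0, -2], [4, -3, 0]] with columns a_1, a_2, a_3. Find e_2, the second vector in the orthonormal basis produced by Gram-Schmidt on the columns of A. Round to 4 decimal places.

e_2 = (-0.3904, -0.7807, -0.4880)

a_1 = (-1, -2, 4); ‖a_1‖ = 4.5826, so e_1 = (-0.2182, -0.4364, 0.8729).
e_1·a_2 = (-0.2182)·0 + (-0.4364)·0 + 0.8729·(-3) = -2.6186.
u_2 = a_2 + 2.6186·e_1 = (-0.5714, -1.1429, -0.7143).
‖u_2‖ = 1.4639, so e_2 = (-0.3904, -0.7807, -0.4880).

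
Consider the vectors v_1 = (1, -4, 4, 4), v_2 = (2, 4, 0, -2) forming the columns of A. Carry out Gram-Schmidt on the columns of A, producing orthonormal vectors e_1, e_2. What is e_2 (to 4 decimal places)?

v_1 = (1, -4, 4, 4); ‖v_1‖ = 7.0000, so e_1 = (0.1429, -0.5714, 0.5714, 0.5714).
e_1·v_2 = 0.1429·2 + (-0.5714)·4 + 0.5714·0 + 0.5714·(-2) = -3.1429.
u_2 = v_2 + 3.1429·e_1 = (2.4490, 2.2041, 1.7959, -0.2041).
‖u_2‖ = 3.7580, so e_2 = (0.6517, 0.5865, 0.4779, -0.0543).

e_2 = (0.6517, 0.5865, 0.4779, -0.0543)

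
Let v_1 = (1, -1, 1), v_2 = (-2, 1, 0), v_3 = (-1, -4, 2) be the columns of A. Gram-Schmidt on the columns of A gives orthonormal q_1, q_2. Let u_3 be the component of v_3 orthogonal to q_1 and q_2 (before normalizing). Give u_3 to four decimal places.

u_3 = (-1.1667, -2.3333, -1.1667)

v_1 = (1, -1, 1); ‖v_1‖ = 1.7321, so q_1 = (0.5774, -0.5774, 0.5774).
q_1·v_2 = 0.5774·(-2) + (-0.5774)·1 + 0.5774·0 = -1.7321.
u_2 = v_2 + 1.7321·q_1 = (-1.0000, 0.0000, 1.0000).
‖u_2‖ = 1.4142, so q_2 = (-0.7071, 0.0000, 0.7071).
q_1·v_3 = 0.5774·(-1) + (-0.5774)·(-4) + 0.5774·2 = 2.8868; q_2·v_3 = (-0.7071)·(-1) + (0.0000)·(-4) + 0.7071·2 = 2.1213.
u_3 = v_3 − 2.8868·q_1 − 2.1213·q_2 = (-1.1667, -2.3333, -1.1667).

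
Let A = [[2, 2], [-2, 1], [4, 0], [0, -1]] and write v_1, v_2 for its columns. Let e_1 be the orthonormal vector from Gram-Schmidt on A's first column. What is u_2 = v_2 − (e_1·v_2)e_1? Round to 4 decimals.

e_1 = v_1/‖v_1‖ = (2, -2, 4, 0)/4.8990 = (0.4082, -0.4082, 0.8165, 0.0000).
r_{12} = e_1·v_2 = 0.4082.
u_2 = v_2 − 0.4082·e_1 = (1.8333, 1.1667, -0.3333, -1.0000).

u_2 = (1.8333, 1.1667, -0.3333, -1.0000)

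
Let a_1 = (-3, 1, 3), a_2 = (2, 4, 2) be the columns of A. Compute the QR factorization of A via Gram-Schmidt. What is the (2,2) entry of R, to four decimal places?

r_{22} = 4.8123

q_1 = a_1/‖a_1‖ = (-3, 1, 3)/4.3589 = (-0.6882, 0.2294, 0.6882).
r_{12} = q_1·a_2 = 0.9177.
u_2 = a_2 − 0.9177·q_1 = (2.6316, 3.7895, 1.3684).
r_{22} = ‖u_2‖ = 4.8123.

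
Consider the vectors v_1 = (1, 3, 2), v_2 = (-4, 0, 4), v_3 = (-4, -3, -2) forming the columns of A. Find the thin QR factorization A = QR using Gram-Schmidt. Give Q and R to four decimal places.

v_1 = (1, 3, 2); ‖v_1‖ = 3.7417, so q_1 = (0.2673, 0.8018, 0.5345).
q_1·v_2 = 0.2673·(-4) + 0.8018·0 + 0.5345·4 = 1.0690.
u_2 = v_2 − 1.0690·q_1 = (-4.2857, -0.8571, 3.4286).
‖u_2‖ = 5.5549, so q_2 = (-0.7715, -0.1543, 0.6172).
q_1·v_3 = 0.2673·(-4) + 0.8018·(-3) + 0.5345·(-2) = -4.5434; q_2·v_3 = (-0.7715)·(-4) + (-0.1543)·(-3) + 0.6172·(-2) = 2.3146.
u_3 = v_3 + 4.5434·q_1 − 2.3146·q_2 = (-1.0000, 1.0000, -1.0000).
‖u_3‖ = 1.7321, so q_3 = (-0.5774, 0.5774, -0.5774).

Q = [[0.2673, -0.7715, -0.5774], [0.8018, -0.1543, 0.5774], [0.5345, 0.6172, -0.5774]], R = [[3.7417, 1.0690, -4.5434], [0.0000, 5.5549, 2.3146], [0.0000, 0.0000, 1.7321]]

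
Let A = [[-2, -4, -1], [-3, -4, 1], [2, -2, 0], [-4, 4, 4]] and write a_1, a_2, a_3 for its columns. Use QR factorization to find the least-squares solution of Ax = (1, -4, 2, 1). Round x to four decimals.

a_1 = (-2, -3, 2, -4); ‖a_1‖ = 5.7446, so e_1 = (-0.3482, -0.5222, 0.3482, -0.6963).
e_1·a_2 = (-0.3482)·(-4) + (-0.5222)·(-4) + 0.3482·(-2) + (-0.6963)·4 = 0.0000.
u_2 = a_2 + 0.0000·e_1 = (-4.0000, -4.0000, -2.0000, 4.0000).
‖u_2‖ = 7.2111, so e_2 = (-0.5547, -0.5547, -0.2774, 0.5547).
e_1·a_3 = (-0.3482)·(-1) + (-0.5222)·1 + 0.3482·0 + (-0.6963)·4 = -2.9593; e_2·a_3 = (-0.5547)·(-1) + (-0.5547)·1 + (-0.2774)·0 + 0.5547·4 = 2.2188.
u_3 = a_3 + 2.9593·e_1 − 2.2188·e_2 = (-0.7995, 0.6853, 1.6457, 0.7086).
‖u_3‖ = 2.0783, so e_3 = (-0.3847, 0.3297, 0.7918, 0.3410).
Qᵀb = (1.7408, 1.6641, 0.2210).
Back-substitute: x_3 = 0.2210/2.0783 = 0.1063.
x_2 = (1.6641 − 2.2188·0.1063)/7.2111 = 0.1981.
x_1 = (1.7408 + 0.0000·0.1981 + 2.9593·0.1063)/5.7446 = 0.3578.

x = (0.3578, 0.1981, 0.1063)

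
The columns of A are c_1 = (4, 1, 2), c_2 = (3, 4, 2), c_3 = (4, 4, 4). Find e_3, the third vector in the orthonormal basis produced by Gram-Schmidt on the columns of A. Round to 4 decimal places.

e_3 = (-0.4150, -0.1383, 0.8992)

c_1 = (4, 1, 2); ‖c_1‖ = 4.5826, so e_1 = (0.8729, 0.2182, 0.4364).
e_1·c_2 = 0.8729·3 + 0.2182·4 + 0.4364·2 = 4.3644.
u_2 = c_2 − 4.3644·e_1 = (-0.8095, 3.0476, 0.0952).
‖u_2‖ = 3.1547, so e_2 = (-0.2566, 0.9660, 0.0302).
e_1·c_3 = 0.8729·4 + 0.2182·4 + 0.4364·4 = 6.1101; e_2·c_3 = (-0.2566)·4 + 0.9660·4 + 0.0302·4 = 2.9585.
u_3 = c_3 − 6.1101·e_1 − 2.9585·e_2 = (-0.5742, -0.1914, 1.2440).
‖u_3‖ = 1.3834, so e_3 = (-0.4150, -0.1383, 0.8992).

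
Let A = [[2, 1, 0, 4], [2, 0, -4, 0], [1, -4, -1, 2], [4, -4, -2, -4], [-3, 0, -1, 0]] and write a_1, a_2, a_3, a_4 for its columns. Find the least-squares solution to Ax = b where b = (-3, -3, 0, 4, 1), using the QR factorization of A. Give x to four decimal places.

e_1 = a_1/‖a_1‖ = (2, 2, 1, 4, -3)/5.8310 = (0.3430, 0.3430, 0.1715, 0.6860, -0.5145).
r_{12} = e_1·a_2 = -3.0870.
u_2 = a_2 + 3.0870·e_1 = (2.0588, 1.0588, -3.4706, -1.8824, -1.5882).
‖u_2‖ = 4.8446, so e_2 = (0.4250, 0.2186, -0.7164, -0.3885, -0.3278).
r_{13} = e_1·a_3 = -2.4010; r_{23} = e_2·a_3 = 0.9471.
u_3 = a_3 + 2.4010·e_1 − 0.9471·e_2 = (0.4211, -3.3835, 0.0902, 0.0150, -1.9248).
‖u_3‖ = 3.9164, so e_3 = (0.1075, -0.8639, 0.0230, 0.0038, -0.4915).
r_{14} = e_1·a_4 = -1.0290; r_{24} = e_2·a_4 = 1.8213; r_{34} = e_3·a_4 = 0.4608.
u_4 = a_4 + 1.0290·e_1 − 1.8213·e_2 − 0.4608·e_3 = (3.5294, 0.3529, 3.4706, -2.5882, 0.2941).
‖u_4‖ = 5.6046, so e_4 = (0.6297, 0.0630, 0.6192, -0.4618, 0.0525).
Qᵀb = (0.1715, -3.8126, 1.7931, -3.8729).
Back-substitute: x_4 = -3.8729/5.6046 = -0.6910.
x_3 = (1.7931 − 0.4608·(-0.6910))/3.9164 = 0.5391.
x_2 = (-3.8126 − 0.9471·0.5391 − 1.8213·(-0.6910))/4.8446 = -0.6326.
x_1 = (0.1715 + 3.0870·(-0.6326) + 2.4010·0.5391 + 1.0290·(-0.6910))/5.8310 = -0.2054.

x = (-0.2054, -0.6326, 0.5391, -0.6910)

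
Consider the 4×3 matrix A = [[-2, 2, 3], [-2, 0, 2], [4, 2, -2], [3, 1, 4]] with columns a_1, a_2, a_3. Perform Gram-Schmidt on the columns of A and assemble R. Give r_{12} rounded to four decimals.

r_{12} = 1.2185

a_1 = (-2, -2, 4, 3); ‖a_1‖ = 5.7446, so e_1 = (-0.3482, -0.3482, 0.6963, 0.5222).
r_{12} = e_1·a_2 = 1.2185.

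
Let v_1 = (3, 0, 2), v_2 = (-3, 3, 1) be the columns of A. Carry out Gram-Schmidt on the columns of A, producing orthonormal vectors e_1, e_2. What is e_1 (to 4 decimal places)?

v_1 = (3, 0, 2); ‖v_1‖ = 3.6056, so e_1 = (0.8321, 0.0000, 0.5547).

e_1 = (0.8321, 0.0000, 0.5547)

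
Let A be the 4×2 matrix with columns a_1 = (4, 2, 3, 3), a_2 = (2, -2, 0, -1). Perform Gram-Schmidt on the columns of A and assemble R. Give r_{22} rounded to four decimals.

a_1 = (4, 2, 3, 3); ‖a_1‖ = 6.1644, so e_1 = (0.6489, 0.3244, 0.4867, 0.4867).
e_1·a_2 = 0.6489·2 + 0.3244·(-2) + 0.4867·0 + 0.4867·(-1) = 0.1622.
u_2 = a_2 − 0.1622·e_1 = (1.8947, -2.0526, -0.0789, -1.0789).
r_{22} = ‖u_2‖ = 2.9956.

r_{22} = 2.9956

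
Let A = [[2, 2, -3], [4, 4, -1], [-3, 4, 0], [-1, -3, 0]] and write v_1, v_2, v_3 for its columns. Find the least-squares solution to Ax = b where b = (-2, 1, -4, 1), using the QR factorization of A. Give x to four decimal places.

v_1 = (2, 4, -3, -1); ‖v_1‖ = 5.4772, so e_1 = (0.3651, 0.7303, -0.5477, -0.1826).
e_1·v_2 = 0.3651·2 + 0.7303·4 + (-0.5477)·4 + (-0.1826)·(-3) = 2.0083.
u_2 = v_2 − 2.0083·e_1 = (1.2667, 2.5333, 5.1000, -2.6333).
‖u_2‖ = 6.4005, so e_2 = (0.1979, 0.3958, 0.7968, -0.4114).
e_1·v_3 = 0.3651·(-3) + 0.7303·(-1) + (-0.5477)·0 + (-0.1826)·0 = -1.8257; e_2·v_3 = 0.1979·(-3) + 0.3958·(-1) + 0.7968·0 + (-0.4114)·0 = -0.9895.
u_3 = v_3 + 1.8257·e_1 + 0.9895·e_2 = (-2.1375, 0.7250, -0.2116, -0.7404).
‖u_3‖ = 2.3849, so e_3 = (-0.8963, 0.3040, -0.0887, -0.3105).
Qᵀb = (2.0083, -3.5987, 2.1409).
Back-substitute: x_3 = 2.1409/2.3849 = 0.8977.
x_2 = (-3.5987 + 0.9895·0.8977)/6.4005 = -0.4235.
x_1 = (2.0083 − 2.0083·(-0.4235) + 1.8257·0.8977)/5.4772 = 0.8212.

x = (0.8212, -0.4235, 0.8977)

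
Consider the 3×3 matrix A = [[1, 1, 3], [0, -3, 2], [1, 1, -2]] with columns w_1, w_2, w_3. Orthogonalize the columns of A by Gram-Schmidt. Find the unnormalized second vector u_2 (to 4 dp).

w_1 = (1, 0, 1); ‖w_1‖ = 1.4142, so q_1 = (0.7071, 0.0000, 0.7071).
q_1·w_2 = 0.7071·1 + 0.0000·(-3) + 0.7071·1 = 1.4142.
u_2 = w_2 − 1.4142·q_1 = (0.0000, -3.0000, 0.0000).

u_2 = (0.0000, -3.0000, 0.0000)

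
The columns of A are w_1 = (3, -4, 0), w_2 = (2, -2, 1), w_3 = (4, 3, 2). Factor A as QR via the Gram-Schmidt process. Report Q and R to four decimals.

e_1 = w_1/‖w_1‖ = (3, -4, 0)/5.0000 = (0.6000, -0.8000, 0.0000).
r_{12} = e_1·w_2 = 2.8000.
u_2 = w_2 − 2.8000·e_1 = (0.3200, 0.2400, 1.0000).
‖u_2‖ = 1.0770, so e_2 = (0.2971, 0.2228, 0.9285).
r_{13} = e_1·w_3 = 0.0000; r_{23} = e_2·w_3 = 3.7139.
u_3 = w_3 + 0.0000·e_1 − 3.7139·e_2 = (2.8966, 2.1724, -1.4483).
‖u_3‖ = 3.8996, so e_3 = (0.7428, 0.5571, -0.3714).

Q = [[0.6000, 0.2971, 0.7428], [-0.8000, 0.2228, 0.5571], [0.0000, 0.9285, -0.3714]], R = [[5.0000, 2.8000, 0.0000], [0.0000, 1.0770, 3.7139], [0.0000, 0.0000, 3.8996]]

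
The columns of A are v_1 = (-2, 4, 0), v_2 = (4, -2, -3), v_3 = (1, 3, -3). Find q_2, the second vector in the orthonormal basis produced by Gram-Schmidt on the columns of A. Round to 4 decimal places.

q_2 = (0.5963, 0.2981, -0.7454)

v_1 = (-2, 4, 0); ‖v_1‖ = 4.4721, so q_1 = (-0.4472, 0.8944, 0.0000).
q_1·v_2 = (-0.4472)·4 + 0.8944·(-2) + 0.0000·(-3) = -3.5777.
u_2 = v_2 + 3.5777·q_1 = (2.4000, 1.2000, -3.0000).
‖u_2‖ = 4.0249, so q_2 = (0.5963, 0.2981, -0.7454).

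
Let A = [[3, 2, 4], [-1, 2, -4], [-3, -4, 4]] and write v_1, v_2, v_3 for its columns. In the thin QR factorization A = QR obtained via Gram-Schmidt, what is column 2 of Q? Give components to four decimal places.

q_2 = (-0.1622, 0.8760, -0.4542)

v_1 = (3, -1, -3); ‖v_1‖ = 4.3589, so q_1 = (0.6882, -0.2294, -0.6882).
q_1·v_2 = 0.6882·2 + (-0.2294)·2 + (-0.6882)·(-4) = 3.6707.
u_2 = v_2 − 3.6707·q_1 = (-0.5263, 2.8421, -1.4737).
‖u_2‖ = 3.2444, so q_2 = (-0.1622, 0.8760, -0.4542).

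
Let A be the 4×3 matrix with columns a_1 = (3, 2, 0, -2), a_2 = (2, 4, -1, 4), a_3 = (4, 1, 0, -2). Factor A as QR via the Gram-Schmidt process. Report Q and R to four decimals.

Q = [[0.7276, 0.1594, 0.6644], [0.4851, 0.5577, -0.6707], [0.0000, -0.1693, -0.0505], [-0.4851, 0.7968, 0.3259]], R = [[4.1231, 1.4552, 4.3656], [0.0000, 5.9061, -0.3984], [0.0000, 0.0000, 1.3351]]

q_1 = a_1/‖a_1‖ = (3, 2, 0, -2)/4.1231 = (0.7276, 0.4851, 0.0000, -0.4851).
r_{12} = q_1·a_2 = 1.4552.
u_2 = a_2 − 1.4552·q_1 = (0.9412, 3.2941, -1.0000, 4.7059).
‖u_2‖ = 5.9061, so q_2 = (0.1594, 0.5577, -0.1693, 0.7968).
r_{13} = q_1·a_3 = 4.3656; r_{23} = q_2·a_3 = -0.3984.
u_3 = a_3 − 4.3656·q_1 + 0.3984·q_2 = (0.8870, -0.8954, -0.0675, 0.4351).
‖u_3‖ = 1.3351, so q_3 = (0.6644, -0.6707, -0.0505, 0.3259).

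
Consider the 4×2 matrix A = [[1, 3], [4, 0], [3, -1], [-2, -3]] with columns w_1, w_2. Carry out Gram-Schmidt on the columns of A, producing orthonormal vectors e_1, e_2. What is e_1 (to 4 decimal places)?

e_1 = w_1/‖w_1‖ = (1, 4, 3, -2)/5.4772 = (0.1826, 0.7303, 0.5477, -0.3651).

e_1 = (0.1826, 0.7303, 0.5477, -0.3651)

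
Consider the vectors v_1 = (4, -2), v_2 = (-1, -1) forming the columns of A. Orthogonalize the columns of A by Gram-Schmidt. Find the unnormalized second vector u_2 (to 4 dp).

u_2 = (-0.6000, -1.2000)

v_1 = (4, -2); ‖v_1‖ = 4.4721, so q_1 = (0.8944, -0.4472).
q_1·v_2 = 0.8944·(-1) + (-0.4472)·(-1) = -0.4472.
u_2 = v_2 + 0.4472·q_1 = (-0.6000, -1.2000).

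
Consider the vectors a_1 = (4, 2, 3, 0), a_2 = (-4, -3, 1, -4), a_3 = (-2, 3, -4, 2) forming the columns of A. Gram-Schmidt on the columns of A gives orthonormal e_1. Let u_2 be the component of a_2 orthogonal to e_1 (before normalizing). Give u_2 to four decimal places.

a_1 = (4, 2, 3, 0); ‖a_1‖ = 5.3852, so e_1 = (0.7428, 0.3714, 0.5571, 0.0000).
e_1·a_2 = 0.7428·(-4) + 0.3714·(-3) + 0.5571·1 + 0.0000·(-4) = -3.5282.
u_2 = a_2 + 3.5282·e_1 = (-1.3793, -1.6897, 2.9655, -4.0000).

u_2 = (-1.3793, -1.6897, 2.9655, -4.0000)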